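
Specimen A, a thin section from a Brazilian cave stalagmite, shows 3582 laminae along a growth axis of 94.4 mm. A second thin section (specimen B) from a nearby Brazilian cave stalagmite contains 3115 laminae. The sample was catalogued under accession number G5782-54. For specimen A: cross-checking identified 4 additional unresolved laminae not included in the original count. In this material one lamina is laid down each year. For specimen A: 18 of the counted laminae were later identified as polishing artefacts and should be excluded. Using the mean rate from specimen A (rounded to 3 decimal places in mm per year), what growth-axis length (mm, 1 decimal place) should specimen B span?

81.0 mm

Specimen A: after corrections the count is 3582 − 18 + 4 = 3568 laminae.
A: 94.4 mm over 3568 years gives 94.4 / 3568 ≈ 0.026 mm per year.
Length of B = 0.026 × 3115 = 81.0 mm.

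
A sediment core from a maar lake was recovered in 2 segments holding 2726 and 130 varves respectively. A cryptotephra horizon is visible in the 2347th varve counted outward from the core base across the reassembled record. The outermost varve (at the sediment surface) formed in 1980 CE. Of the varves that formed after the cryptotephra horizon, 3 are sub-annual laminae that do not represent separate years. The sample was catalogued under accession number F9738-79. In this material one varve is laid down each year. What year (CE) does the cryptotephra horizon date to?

Total varves = 2726 + 130 = 2856.
Between varve 2347 and the sediment surface there are 2856 − 2347 = 509 varves.
Removing the 3 false varves leaves 509 − 3 = 506 true varves beyond the cryptotephra horizon.
The varve at the sediment surface is 1980 CE, so the cryptotephra horizon dates to 1980 − 506 = 1474 CE.

1474 CE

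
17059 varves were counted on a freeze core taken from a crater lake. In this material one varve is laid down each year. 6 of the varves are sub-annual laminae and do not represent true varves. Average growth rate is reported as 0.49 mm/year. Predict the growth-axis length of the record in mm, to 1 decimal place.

After corrections the count is 17059 − 6 = 17053 varves.
Predicted length = 0.49 mm/year × 17053 years = 8356.0 mm.

8356.0 mm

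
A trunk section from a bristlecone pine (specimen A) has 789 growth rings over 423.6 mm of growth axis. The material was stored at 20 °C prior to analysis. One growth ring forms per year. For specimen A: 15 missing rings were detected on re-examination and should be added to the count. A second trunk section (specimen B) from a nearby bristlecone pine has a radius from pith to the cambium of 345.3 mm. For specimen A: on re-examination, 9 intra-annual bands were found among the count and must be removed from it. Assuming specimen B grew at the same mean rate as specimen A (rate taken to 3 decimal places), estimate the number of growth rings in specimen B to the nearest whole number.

648 growth rings

Specimen A: correcting the raw count gives 789 − 9 + 15 = 795 true growth rings.
A: 423.6 mm over 795 years gives 423.6 / 795 ≈ 0.533 mm/yr.
For B, 345.3 / 0.533 = 647.84 years ≈ 648 growth rings.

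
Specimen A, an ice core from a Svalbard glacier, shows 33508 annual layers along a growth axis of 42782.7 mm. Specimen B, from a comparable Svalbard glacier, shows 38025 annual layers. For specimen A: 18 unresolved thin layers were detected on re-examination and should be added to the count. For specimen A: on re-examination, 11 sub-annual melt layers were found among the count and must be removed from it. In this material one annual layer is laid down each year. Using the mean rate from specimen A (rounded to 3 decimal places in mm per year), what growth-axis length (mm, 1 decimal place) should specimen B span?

Specimen A: correcting the raw count gives 33508 − 11 + 18 = 33515 true annual layers.
A: 42782.7 mm over 33515 years gives 42782.7 / 33515 ≈ 1.277 mm/yr.
B's length ≈ 1.277 × 38025 = 48557.9 mm.

48557.9 mm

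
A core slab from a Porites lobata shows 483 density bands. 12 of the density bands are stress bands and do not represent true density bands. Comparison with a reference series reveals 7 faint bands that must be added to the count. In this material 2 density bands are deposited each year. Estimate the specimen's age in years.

239 years

True density band count = 483 − 12 + 7 = 478.
Dividing by 2 density bands per year: 478 / 2 = 239 years.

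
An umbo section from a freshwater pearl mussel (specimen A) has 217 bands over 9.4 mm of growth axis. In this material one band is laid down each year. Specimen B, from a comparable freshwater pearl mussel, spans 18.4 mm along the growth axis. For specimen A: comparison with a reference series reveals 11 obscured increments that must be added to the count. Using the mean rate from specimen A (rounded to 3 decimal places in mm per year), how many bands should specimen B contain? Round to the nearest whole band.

449 bands

Specimen A: true band count = 217 + 11 = 228.
A: Mean rate = 9.4 mm / 228 years ≈ 0.041 mm/year.
Specimen B: 18.4 mm / 0.041 mm per year = 448.78 years ≈ 449 bands.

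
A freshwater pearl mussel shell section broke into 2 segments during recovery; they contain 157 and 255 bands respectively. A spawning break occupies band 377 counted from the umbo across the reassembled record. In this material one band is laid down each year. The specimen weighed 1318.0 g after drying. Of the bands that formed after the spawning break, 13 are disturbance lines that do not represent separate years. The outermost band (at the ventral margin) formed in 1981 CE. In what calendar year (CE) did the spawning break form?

1959 CE

Total bands = 157 + 255 = 412.
Between band 377 and the ventral margin there are 412 − 377 = 35 bands.
35 − 13 false = 22 true bands after the spawning break.
1981 − 22 = 1959 CE.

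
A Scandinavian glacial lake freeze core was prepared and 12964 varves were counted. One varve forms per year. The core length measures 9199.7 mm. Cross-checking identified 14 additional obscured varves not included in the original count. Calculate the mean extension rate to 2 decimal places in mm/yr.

True varve count = 12964 + 14 = 12978.
Mean rate = 9199.7 mm / 12978 years ≈ 0.71 mm/yr.

0.71 mm/yr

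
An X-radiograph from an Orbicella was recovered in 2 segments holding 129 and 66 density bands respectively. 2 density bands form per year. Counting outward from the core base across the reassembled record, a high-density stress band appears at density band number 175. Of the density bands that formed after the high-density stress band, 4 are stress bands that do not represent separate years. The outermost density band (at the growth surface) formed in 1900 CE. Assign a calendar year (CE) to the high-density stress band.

1892 CE

Total density bands = 129 + 66 = 195.
The high-density stress band sits at density band 175 from the core base, so 195 − 175 = 20 density bands formed after it.
20 − 4 false = 16 true density bands after the high-density stress band.
16 density bands at 2 per year is 16 / 2 = 8 years.
The density band at the growth surface is 1900 CE, so the high-density stress band dates to 1900 − 8 = 1892 CE.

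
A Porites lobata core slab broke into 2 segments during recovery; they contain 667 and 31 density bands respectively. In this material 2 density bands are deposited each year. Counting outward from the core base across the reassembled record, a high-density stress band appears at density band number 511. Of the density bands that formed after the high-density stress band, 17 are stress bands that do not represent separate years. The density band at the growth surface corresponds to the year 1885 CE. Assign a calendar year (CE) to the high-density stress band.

Total density bands = 667 + 31 = 698.
The high-density stress band sits at density band 511 from the core base, so 698 − 511 = 187 density bands formed after it.
Excluding 17 false density bands: 187 − 17 = 170.
Dividing by 2 density bands per year: 170 / 2 = 85 years.
Counting back 85 years from 1885 CE places the high-density stress band in 1885 − 85 = 1800 CE.

1800 CE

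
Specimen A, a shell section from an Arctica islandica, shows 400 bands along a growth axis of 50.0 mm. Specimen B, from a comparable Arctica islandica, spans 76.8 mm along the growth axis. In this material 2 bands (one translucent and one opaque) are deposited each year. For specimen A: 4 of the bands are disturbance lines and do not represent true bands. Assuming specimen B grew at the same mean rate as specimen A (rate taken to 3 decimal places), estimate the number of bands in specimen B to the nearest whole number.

Specimen A: after corrections the count is 400 − 4 = 396 bands.
Specimen A: dividing by 2 bands per year: 396 / 2 = 198 years.
A: 50.0 mm over 198 years gives 50.0 / 198 ≈ 0.253 mm/yr.
Specimen B: 76.8 mm / 0.253 mm per year = 303.56 years; at 2 bands per year that is 303.56 × 2 ≈ 607 bands.

607 bands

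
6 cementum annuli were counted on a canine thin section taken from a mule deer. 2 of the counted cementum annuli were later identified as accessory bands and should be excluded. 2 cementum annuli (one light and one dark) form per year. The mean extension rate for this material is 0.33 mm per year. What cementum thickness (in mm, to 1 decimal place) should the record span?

0.7 mm

Correcting the raw count gives 6 − 2 = 4 true cementum annuli.
With 2 cementum annuli per year, 4 / 2 = 2 years.
Predicted length = 0.33 mm/year × 2 years = 0.7 mm.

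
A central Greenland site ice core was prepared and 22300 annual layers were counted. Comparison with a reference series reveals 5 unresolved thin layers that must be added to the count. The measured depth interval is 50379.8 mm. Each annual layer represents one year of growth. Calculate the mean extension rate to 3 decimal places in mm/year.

Adjusted count: 22300 + 5 = 22305 annual layers.
Extension rate ≈ 50379.8 / 22305 = 2.259 mm/year.

2.259 mm/year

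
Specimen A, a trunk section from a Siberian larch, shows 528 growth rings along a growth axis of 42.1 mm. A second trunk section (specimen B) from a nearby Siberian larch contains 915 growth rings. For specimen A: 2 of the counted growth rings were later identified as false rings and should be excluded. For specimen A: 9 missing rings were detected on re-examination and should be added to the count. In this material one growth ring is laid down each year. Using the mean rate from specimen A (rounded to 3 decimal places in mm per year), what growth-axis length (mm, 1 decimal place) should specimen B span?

Specimen A: adjusted count: 528 − 2 + 9 = 535 growth rings.
A: Mean rate = 42.1 mm / 535 years ≈ 0.079 mm per year.
B's length ≈ 0.079 × 915 = 72.3 mm.

72.3 mm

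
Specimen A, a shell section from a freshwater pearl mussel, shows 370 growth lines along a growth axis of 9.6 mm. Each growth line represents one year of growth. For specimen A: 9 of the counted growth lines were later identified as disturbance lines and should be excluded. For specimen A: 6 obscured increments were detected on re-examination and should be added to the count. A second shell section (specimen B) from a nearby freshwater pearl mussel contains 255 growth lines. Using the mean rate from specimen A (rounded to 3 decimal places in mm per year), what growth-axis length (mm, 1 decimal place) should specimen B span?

Specimen A: adjusted count: 370 − 9 + 6 = 367 growth lines.
A: 9.6 mm over 367 years gives 9.6 / 367 ≈ 0.026 mm/year.
B's length ≈ 0.026 × 255 = 6.6 mm.

6.6 mm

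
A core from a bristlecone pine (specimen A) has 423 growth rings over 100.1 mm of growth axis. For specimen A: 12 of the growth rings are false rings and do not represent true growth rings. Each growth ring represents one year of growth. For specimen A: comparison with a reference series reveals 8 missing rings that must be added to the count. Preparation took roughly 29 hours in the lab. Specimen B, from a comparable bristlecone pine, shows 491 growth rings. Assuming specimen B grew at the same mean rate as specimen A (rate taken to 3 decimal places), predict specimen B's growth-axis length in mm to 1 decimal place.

Specimen A: correcting the raw count gives 423 − 12 + 8 = 419 true growth rings.
A: Mean rate = 100.1 mm / 419 years ≈ 0.239 mm/year.
For B, 0.239 mm/year × 491 years = 117.3 mm.

117.3 mm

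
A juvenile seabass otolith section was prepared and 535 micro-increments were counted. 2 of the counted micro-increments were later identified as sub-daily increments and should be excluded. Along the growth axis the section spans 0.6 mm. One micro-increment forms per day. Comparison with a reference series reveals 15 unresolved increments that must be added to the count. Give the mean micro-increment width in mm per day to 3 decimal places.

After corrections the count is 535 − 2 + 15 = 548 micro-increments.
Mean rate = 0.6 mm / 548 days ≈ 0.001 mm per day.

0.001 mm per day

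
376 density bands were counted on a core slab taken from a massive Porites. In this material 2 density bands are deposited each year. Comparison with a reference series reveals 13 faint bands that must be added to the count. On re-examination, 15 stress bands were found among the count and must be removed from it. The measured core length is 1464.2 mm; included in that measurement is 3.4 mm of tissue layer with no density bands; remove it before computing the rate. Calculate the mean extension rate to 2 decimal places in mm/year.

After corrections the count is 376 − 15 + 13 = 374 density bands.
With 2 density bands per year, 374 / 2 = 187 years.
Removing the 3.4 mm offcut leaves 1464.2 − 3.4 = 1460.8 mm.
Mean rate = 1460.8 mm / 187 years ≈ 7.81 mm/year.

7.81 mm/year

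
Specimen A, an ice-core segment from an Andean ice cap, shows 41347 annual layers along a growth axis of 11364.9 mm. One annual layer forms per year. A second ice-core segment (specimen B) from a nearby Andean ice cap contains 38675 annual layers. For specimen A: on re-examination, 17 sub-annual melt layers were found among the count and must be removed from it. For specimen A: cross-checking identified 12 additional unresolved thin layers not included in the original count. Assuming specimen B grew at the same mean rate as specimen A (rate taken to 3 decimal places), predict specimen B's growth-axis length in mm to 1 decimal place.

Specimen A: true annual layer count = 41347 − 17 + 12 = 41342.
A: Extension rate ≈ 11364.9 / 41342 = 0.275 mm/year.
B's length ≈ 0.275 × 38675 = 10635.6 mm.

10635.6 mm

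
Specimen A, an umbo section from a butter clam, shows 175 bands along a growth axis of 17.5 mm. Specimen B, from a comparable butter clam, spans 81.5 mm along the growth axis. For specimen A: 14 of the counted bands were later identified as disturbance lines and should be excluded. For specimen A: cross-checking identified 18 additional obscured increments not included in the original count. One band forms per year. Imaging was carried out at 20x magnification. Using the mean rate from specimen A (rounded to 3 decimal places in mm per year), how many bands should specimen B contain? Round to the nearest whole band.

832 bands

Specimen A: correcting the raw count gives 175 − 14 + 18 = 179 true bands.
A: 17.5 mm over 179 years gives 17.5 / 179 ≈ 0.098 mm per year.
For B, 81.5 / 0.098 = 831.63 years ≈ 832 bands.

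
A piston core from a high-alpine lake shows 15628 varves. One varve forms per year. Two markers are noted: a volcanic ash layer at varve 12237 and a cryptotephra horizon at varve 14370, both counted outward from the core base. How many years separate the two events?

14370 − 12237 = 2133 varves lie between the two events.
One varve per year makes the interval 2133 years.

2133 yr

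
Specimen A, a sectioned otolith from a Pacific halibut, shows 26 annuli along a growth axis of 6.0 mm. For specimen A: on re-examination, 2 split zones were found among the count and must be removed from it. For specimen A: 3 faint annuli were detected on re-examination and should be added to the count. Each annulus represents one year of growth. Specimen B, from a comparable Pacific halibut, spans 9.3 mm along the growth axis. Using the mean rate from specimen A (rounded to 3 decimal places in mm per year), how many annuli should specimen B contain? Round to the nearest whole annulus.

Specimen A: after corrections the count is 26 − 2 + 3 = 27 annuli.
A: Extension rate ≈ 6.0 / 27 = 0.222 mm/year.
For B, 9.3 / 0.222 = 41.89 years ≈ 42 annuli.

42 annuli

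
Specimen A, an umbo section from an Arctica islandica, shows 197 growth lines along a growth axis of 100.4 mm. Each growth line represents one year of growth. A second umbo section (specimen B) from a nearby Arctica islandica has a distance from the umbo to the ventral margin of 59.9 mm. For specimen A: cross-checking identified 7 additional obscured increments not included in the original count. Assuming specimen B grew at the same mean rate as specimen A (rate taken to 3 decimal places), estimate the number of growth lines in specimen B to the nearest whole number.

Specimen A: true growth line count = 197 + 7 = 204.
A: Mean rate = 100.4 mm / 204 years ≈ 0.492 mm/yr.
For B, 59.9 / 0.492 = 121.75 years ≈ 122 growth lines.

122 growth lines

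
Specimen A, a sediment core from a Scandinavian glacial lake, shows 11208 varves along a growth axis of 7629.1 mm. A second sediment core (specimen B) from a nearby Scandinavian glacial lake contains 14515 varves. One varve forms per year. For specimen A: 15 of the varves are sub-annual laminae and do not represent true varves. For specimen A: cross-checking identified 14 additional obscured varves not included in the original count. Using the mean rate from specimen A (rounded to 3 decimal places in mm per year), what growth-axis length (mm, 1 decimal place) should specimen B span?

9884.7 mm

Specimen A: true varve count = 11208 − 15 + 14 = 11207.
A: 7629.1 mm over 11207 years gives 7629.1 / 11207 ≈ 0.681 mm/year.
Length of B = 0.681 × 14515 = 9884.7 mm.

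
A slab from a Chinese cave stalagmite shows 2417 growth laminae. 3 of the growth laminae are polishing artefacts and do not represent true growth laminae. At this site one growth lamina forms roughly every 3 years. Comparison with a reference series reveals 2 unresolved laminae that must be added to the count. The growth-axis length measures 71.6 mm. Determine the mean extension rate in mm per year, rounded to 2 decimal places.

After corrections the count is 2417 − 3 + 2 = 2416 growth laminae.
2416 growth laminae at 3 years each span 2416 × 3 = 7248 years.
Extension rate ≈ 71.6 / 7248 = 0.01 mm per year.

0.01 mm per year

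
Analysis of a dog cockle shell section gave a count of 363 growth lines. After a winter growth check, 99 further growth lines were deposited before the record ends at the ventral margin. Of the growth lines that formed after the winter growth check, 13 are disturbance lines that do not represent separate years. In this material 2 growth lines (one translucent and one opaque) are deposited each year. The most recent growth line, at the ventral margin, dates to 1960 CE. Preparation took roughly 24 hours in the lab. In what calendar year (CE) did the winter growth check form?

1917 CE

99 growth lines post-date the winter growth check.
Excluding 13 false growth lines: 99 − 13 = 86.
86 growth lines at 2 per year is 86 / 2 = 43 years.
Counting back 43 years from 1960 CE places the winter growth check in 1960 − 43 = 1917 CE.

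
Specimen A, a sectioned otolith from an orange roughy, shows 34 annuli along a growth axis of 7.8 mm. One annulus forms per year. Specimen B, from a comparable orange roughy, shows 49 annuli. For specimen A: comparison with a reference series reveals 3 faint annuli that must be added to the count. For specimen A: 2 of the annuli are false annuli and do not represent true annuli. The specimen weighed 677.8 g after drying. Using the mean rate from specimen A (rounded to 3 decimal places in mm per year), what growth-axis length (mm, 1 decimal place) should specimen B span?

Specimen A: after corrections the count is 34 − 2 + 3 = 35 annuli.
A: 7.8 mm over 35 years gives 7.8 / 35 ≈ 0.223 mm/year.
For B, 0.223 mm/year × 49 years = 10.9 mm.

10.9 mm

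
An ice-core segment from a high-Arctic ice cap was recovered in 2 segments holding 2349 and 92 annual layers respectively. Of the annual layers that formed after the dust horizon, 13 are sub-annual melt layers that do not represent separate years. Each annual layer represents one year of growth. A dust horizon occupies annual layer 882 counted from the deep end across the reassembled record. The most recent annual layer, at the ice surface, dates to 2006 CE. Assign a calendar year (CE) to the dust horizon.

Total annual layers = 2349 + 92 = 2441.
2441 − 882 = 1559 annual layers lie beyond the dust horizon toward the ice surface.
Excluding 13 false annual layers: 1559 − 13 = 1546.
The annual layer at the ice surface is 2006 CE, so the dust horizon dates to 2006 − 1546 = 460 CE.

460 CE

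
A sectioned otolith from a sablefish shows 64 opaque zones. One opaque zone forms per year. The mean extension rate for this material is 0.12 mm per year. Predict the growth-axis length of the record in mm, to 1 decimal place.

The record spans 64 years at 0.12 mm per year.
Predicted length = 0.12 mm/year × 64 years = 7.7 mm.

7.7 mm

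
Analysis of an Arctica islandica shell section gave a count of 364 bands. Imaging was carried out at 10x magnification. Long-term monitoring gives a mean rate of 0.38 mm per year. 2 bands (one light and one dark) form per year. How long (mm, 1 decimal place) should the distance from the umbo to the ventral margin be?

Dividing by 2 bands per year: 364 / 2 = 182 years.
Predicted length = 0.38 mm/year × 182 years = 69.2 mm.

69.2 mm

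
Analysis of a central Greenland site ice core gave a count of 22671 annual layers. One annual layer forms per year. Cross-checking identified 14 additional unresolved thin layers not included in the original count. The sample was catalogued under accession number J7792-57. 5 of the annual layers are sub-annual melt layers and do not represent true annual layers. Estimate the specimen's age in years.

22680 yr

True annual layer count = 22671 − 5 + 14 = 22680.
With a one-to-one annual layer periodicity this is 22680 years.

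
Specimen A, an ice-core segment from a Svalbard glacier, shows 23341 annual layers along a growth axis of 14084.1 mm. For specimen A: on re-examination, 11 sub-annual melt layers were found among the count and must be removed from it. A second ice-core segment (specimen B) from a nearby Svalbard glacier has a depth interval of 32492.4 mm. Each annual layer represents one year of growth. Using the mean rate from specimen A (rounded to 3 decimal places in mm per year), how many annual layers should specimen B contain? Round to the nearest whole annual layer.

53795 annual layers

Specimen A: correcting the raw count gives 23341 − 11 = 23330 true annual layers.
A: Extension rate ≈ 14084.1 / 23330 = 0.604 mm/year.
For B, 32492.4 / 0.604 = 53795.36 years ≈ 53795 annual layers.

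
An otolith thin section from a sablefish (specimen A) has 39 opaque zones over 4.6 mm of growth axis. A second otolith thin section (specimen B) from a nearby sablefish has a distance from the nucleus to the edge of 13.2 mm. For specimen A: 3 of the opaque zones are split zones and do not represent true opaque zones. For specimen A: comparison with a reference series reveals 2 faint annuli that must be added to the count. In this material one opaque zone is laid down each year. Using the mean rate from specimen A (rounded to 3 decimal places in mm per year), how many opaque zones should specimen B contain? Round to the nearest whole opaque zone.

Specimen A: true opaque zone count = 39 − 3 + 2 = 38.
A: 4.6 mm over 38 years gives 4.6 / 38 ≈ 0.121 mm per year.
Specimen B: 13.2 mm / 0.121 mm per year = 109.09 years ≈ 109 opaque zones.

109 opaque zones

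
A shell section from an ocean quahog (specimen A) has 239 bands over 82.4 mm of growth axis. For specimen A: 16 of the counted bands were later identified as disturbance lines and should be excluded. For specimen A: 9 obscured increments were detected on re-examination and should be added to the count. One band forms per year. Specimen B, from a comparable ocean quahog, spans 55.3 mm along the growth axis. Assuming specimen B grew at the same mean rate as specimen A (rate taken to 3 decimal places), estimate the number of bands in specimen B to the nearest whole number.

Specimen A: correcting the raw count gives 239 − 16 + 9 = 232 true bands.
A: Extension rate ≈ 82.4 / 232 = 0.355 mm per year.
For B, 55.3 / 0.355 = 155.77 years ≈ 156 bands.

156 bands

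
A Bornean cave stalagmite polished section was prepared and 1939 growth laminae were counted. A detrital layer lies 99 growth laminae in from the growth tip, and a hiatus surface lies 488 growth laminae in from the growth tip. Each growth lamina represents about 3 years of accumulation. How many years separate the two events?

488 − 99 = 389 growth laminae lie between the two events.
At 3 years per growth lamina, 389 × 3 = 1167 years.

1167 years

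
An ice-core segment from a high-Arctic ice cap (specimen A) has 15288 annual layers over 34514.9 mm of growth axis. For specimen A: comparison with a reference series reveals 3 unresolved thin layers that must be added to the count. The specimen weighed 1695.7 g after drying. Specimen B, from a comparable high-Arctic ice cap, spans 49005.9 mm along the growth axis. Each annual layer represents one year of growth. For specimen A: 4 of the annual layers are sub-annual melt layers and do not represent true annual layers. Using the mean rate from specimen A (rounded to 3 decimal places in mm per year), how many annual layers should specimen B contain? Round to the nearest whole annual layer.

21703 annual layers

Specimen A: true annual layer count = 15288 − 4 + 3 = 15287.
A: 34514.9 mm over 15287 years gives 34514.9 / 15287 ≈ 2.258 mm/year.
Specimen B: 49005.9 mm / 2.258 mm per year = 21703.23 years ≈ 21703 annual layers.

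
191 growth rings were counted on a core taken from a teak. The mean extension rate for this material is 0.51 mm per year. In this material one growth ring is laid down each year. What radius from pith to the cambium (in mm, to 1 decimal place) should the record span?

97.4 mm

191 years of growth are recorded.
191 years at 0.51 mm/year gives 0.51 × 191 = 97.4 mm.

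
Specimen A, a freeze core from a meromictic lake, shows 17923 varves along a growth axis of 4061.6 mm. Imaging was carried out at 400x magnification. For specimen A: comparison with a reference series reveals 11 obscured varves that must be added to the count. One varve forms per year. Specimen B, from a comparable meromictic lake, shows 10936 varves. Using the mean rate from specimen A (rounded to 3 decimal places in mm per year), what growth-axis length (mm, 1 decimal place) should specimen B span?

2471.5 mm

Specimen A: adjusted count: 17923 + 11 = 17934 varves.
A: Extension rate ≈ 4061.6 / 17934 = 0.226 mm per year.
B's length ≈ 0.226 × 10936 = 2471.5 mm.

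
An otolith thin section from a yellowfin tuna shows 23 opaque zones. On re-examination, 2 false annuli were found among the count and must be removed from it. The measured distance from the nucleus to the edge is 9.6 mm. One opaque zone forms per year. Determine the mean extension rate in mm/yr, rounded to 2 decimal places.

0.46 mm/yr

Correcting the raw count gives 23 − 2 = 21 true opaque zones.
Mean rate = 9.6 mm / 21 years ≈ 0.46 mm/yr.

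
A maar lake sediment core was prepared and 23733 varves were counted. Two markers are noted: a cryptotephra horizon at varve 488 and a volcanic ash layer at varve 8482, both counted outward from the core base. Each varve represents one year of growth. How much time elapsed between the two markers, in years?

The two markers are separated by 8482 − 488 = 7994 varves.
That is 7994 years at one varve per year.

7994 yr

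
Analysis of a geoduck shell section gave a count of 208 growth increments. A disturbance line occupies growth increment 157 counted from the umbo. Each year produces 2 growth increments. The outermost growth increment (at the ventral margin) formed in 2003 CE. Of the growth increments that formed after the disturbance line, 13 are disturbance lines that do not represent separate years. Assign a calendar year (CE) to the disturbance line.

The disturbance line sits at growth increment 157 from the umbo, so 208 − 157 = 51 growth increments formed after it.
Excluding 13 false growth increments: 51 − 13 = 38.
38 growth increments at 2 per year is 38 / 2 = 19 years.
Counting back 19 years from 2003 CE places the disturbance line in 2003 − 19 = 1984 CE.

1984 CE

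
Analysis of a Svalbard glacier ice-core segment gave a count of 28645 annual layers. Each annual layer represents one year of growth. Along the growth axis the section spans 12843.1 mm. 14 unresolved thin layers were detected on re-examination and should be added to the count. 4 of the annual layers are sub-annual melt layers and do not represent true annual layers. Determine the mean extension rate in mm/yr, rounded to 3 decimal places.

Adjusted count: 28645 − 4 + 14 = 28655 annual layers.
12843.1 mm over 28655 years gives 12843.1 / 28655 ≈ 0.448 mm/yr.

0.448 mm/yr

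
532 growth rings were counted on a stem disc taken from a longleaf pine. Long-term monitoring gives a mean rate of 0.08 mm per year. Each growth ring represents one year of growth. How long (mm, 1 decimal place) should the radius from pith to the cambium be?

The record spans 532 years at 0.08 mm per year.
Predicted length = 0.08 mm/year × 532 years = 42.6 mm.

42.6 mm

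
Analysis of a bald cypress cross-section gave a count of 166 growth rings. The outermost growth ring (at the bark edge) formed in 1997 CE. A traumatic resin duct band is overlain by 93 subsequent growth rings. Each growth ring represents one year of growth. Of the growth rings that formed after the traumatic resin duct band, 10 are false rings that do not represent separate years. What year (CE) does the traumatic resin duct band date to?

1914 CE

93 growth rings formed after the traumatic resin duct band.
Removing the 10 false growth rings leaves 93 − 10 = 83 true growth rings beyond the traumatic resin duct band.
Counting back 83 years from 1997 CE places the traumatic resin duct band in 1997 − 83 = 1914 CE.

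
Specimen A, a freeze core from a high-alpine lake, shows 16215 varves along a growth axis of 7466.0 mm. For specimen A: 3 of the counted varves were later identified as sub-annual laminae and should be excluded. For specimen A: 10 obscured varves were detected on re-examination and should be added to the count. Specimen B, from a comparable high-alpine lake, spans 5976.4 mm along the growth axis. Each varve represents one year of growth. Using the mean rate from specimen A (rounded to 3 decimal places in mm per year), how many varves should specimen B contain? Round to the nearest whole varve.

Specimen A: correcting the raw count gives 16215 − 3 + 10 = 16222 true varves.
A: 7466.0 mm over 16222 years gives 7466.0 / 16222 ≈ 0.460 mm per year.
For B, 5976.4 / 0.460 = 12992.17 years ≈ 12992 varves.

12992 varves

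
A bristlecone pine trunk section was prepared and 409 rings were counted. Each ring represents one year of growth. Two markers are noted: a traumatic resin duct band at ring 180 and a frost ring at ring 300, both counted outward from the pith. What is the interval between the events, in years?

120 yr

300 − 180 = 120 rings lie between the two events.
That is 120 years at one ring per year.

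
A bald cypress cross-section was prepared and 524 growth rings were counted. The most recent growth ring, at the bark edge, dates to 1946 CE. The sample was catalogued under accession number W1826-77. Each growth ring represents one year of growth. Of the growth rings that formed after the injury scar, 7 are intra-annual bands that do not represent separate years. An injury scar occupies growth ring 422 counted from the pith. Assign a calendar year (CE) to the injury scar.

1851 CE

524 − 422 = 102 growth rings lie beyond the injury scar toward the bark edge.
102 − 7 false = 95 true growth rings after the injury scar.
1946 − 95 = 1851 CE.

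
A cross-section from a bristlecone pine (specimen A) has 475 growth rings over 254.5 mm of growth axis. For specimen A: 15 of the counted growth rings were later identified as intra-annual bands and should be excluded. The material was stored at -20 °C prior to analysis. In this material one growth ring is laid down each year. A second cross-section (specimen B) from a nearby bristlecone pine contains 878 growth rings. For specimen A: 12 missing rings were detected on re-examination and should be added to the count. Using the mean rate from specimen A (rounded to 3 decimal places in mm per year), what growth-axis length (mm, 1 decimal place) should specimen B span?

473.2 mm

Specimen A: true growth ring count = 475 − 15 + 12 = 472.
A: 254.5 mm over 472 years gives 254.5 / 472 ≈ 0.539 mm/yr.
For B, 0.539 mm/year × 878 years = 473.2 mm.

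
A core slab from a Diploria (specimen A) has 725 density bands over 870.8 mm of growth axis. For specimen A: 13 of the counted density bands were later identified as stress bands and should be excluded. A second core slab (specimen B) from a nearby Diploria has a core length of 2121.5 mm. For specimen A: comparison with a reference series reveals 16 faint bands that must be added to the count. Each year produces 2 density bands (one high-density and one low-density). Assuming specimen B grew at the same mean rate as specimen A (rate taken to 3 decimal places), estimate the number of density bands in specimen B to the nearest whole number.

1774 density bands

Specimen A: correcting the raw count gives 725 − 13 + 16 = 728 true density bands.
Specimen A: dividing by 2 density bands per year: 728 / 2 = 364 years.
A: Extension rate ≈ 870.8 / 364 = 2.392 mm/year.
For B, 2121.5 / 2.392 = 886.91 years; at 2 density bands per year that is 886.91 × 2 ≈ 1774 density bands.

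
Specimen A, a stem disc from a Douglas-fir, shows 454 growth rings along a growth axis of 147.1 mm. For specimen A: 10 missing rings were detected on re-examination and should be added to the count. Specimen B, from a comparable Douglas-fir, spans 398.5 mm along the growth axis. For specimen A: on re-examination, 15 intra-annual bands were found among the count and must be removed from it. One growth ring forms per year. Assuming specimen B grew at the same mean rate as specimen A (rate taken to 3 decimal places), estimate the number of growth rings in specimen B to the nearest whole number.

Specimen A: correcting the raw count gives 454 − 15 + 10 = 449 true growth rings.
A: Mean rate = 147.1 mm / 449 years ≈ 0.328 mm/yr.
Specimen B: 398.5 mm / 0.328 mm per year = 1214.94 years ≈ 1215 growth rings.

1215 growth rings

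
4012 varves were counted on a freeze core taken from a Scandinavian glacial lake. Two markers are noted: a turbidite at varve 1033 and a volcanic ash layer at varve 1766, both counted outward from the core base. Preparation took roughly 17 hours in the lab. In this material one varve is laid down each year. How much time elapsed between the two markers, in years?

733 yr

1766 − 1033 = 733 varves lie between the two events.
One varve per year makes the interval 733 years.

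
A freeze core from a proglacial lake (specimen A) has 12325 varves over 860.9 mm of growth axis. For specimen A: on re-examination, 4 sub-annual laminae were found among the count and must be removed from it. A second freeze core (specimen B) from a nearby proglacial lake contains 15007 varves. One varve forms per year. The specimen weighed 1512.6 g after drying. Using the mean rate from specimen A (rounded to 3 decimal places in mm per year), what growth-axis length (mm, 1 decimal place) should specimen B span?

Specimen A: after corrections the count is 12325 − 4 = 12321 varves.
A: 860.9 mm over 12321 years gives 860.9 / 12321 ≈ 0.070 mm/yr.
For B, 0.070 mm/year × 15007 years = 1050.5 mm.

1050.5 mm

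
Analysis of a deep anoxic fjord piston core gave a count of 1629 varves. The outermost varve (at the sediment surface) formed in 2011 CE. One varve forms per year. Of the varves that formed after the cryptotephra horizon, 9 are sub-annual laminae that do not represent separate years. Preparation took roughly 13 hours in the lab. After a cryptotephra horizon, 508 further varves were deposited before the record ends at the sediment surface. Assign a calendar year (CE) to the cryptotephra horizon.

508 varves formed after the cryptotephra horizon.
Removing the 9 false varves leaves 508 − 9 = 499 true varves beyond the cryptotephra horizon.
The varve at the sediment surface is 2011 CE, so the cryptotephra horizon dates to 2011 − 499 = 1512 CE.

1512 CE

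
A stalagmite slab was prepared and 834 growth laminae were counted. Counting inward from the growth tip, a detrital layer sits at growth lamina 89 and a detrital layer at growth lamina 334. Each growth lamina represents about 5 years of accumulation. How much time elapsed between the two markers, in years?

The two markers are separated by 334 − 89 = 245 growth laminae.
Multiplying by 5 years per growth lamina: 245 × 5 = 1225 years.

1225 yr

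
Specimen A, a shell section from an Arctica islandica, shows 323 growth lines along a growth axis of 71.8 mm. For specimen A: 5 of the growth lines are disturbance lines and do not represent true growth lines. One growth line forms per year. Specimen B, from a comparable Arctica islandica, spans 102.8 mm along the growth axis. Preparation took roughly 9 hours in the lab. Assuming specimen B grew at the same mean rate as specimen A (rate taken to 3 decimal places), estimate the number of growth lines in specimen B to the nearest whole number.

455 growth lines

Specimen A: after corrections the count is 323 − 5 = 318 growth lines.
A: 71.8 mm over 318 years gives 71.8 / 318 ≈ 0.226 mm/yr.
B spans 102.8 / 0.226 = 454.87 years ≈ 455 growth lines.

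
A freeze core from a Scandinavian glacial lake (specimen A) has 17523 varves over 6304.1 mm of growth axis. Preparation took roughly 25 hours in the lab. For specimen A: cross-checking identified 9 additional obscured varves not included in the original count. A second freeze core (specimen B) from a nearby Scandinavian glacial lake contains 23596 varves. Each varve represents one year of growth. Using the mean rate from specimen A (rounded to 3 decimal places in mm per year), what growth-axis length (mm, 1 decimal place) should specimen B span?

8494.6 mm

Specimen A: correcting the raw count gives 17523 + 9 = 17532 true varves.
A: Mean rate = 6304.1 mm / 17532 years ≈ 0.360 mm/year.
Length of B = 0.360 × 23596 = 8494.6 mm.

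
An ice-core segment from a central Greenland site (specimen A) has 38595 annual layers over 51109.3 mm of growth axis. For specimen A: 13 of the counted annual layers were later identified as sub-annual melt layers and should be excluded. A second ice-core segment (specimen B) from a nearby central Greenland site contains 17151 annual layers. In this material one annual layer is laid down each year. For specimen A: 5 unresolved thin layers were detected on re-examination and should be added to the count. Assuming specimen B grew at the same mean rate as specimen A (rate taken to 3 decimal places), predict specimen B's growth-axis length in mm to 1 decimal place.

22725.1 mm

Specimen A: after corrections the count is 38595 − 13 + 5 = 38587 annual layers.
A: 51109.3 mm over 38587 years gives 51109.3 / 38587 ≈ 1.325 mm/year.
For B, 1.325 mm/year × 17151 years = 22725.1 mm.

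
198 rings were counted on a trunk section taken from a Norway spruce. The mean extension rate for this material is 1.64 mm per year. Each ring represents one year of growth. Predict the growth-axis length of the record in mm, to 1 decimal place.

198 years of growth are recorded.
Predicted length = 1.64 mm/year × 198 years = 324.7 mm.

324.7 mm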